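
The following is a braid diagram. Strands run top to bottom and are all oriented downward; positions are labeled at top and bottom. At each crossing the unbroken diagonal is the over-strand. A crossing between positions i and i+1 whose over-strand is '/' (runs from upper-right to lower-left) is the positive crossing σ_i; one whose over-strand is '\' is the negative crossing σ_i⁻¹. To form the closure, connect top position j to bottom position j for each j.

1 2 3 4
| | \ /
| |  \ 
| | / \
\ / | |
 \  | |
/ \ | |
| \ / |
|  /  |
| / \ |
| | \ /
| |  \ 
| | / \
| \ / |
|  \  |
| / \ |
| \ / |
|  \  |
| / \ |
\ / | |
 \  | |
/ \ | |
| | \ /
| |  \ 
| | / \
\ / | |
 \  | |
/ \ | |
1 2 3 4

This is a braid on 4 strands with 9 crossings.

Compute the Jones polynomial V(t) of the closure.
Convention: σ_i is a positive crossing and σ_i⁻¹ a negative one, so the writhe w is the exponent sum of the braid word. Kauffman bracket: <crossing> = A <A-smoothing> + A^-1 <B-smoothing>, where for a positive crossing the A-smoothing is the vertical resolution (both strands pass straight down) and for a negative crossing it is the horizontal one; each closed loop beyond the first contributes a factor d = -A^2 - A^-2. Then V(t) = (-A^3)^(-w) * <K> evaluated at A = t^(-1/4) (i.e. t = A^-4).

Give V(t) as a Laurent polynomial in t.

Reading the diagram top to bottom ('/'-over between positions i,i+1 = s_i, '\'-over = s_i^-1): braid word = s3^-1 s1^-1 s2 s3^-1 s2^-1 s2^-1 s1^-1 s3^-1 s1^-1.
Braid: s3^-1 s1^-1 s2 s3^-1 s2^-1 s2^-1 s1^-1 s3^-1 s1^-1 on 4 strands, 9 crossings.
Writhe w = (#positive) - (#negative) = 1 - 8 = -7.
State-sum expansion of <K>. There are 2^9 = 512 states.
For each crossing: s=0 is the vertical smoothing, s=1 horizontal. Crossing k contributes A^(sign_k * (1 - 2*s_k)); loop factor d = -A^2 - A^-2.
Tabulate the states by total A-exponent and number of loops L (A-exp: L × count):
  A^9: L=6 ×1
  A^7: L=5 ×9
  A^5: L=4 ×34, L=6 ×2
  A^3: L=3 ×67, L=5 ×17
  A^1: L=2 ×69, L=4 ×56, L=6 ×1
  A^-1: L=1 ×30, L=3 ×88, L=5 ×8
  A^-3: L=2 ×61, L=4 ×23
  A^-5: L=1 ×9, L=3 ×26, L=5 ×1
  A^-7: L=2 ×6, L=4 ×3
  A^-9: L=3 ×1
Each group contributes A^e * Σ count * d^(L-1):
Powers of d = -A^2 - A^-2: d^2 = A^4 + 2 + A^-4; d^3 = -A^6 - 3*A^2 - 3*A^-2 - A^-6; d^4 = A^8 + 4*A^4 + 6 + 4*A^-4 + A^-8; d^5 = -A^10 - 5*A^6 - 10*A^2 - 10*A^-2 - 5*A^-6 - A^-10.
  A^9 * (d^5) = -A^19 - 5*A^15 - 10*A^11 - 10*A^7 - 5*A^3 - A^-1
  A^7 * (9*d^4) = 9*A^15 + 36*A^11 + 54*A^7 + 36*A^3 + 9*A^-1
  A^5 * (34*d^3 + 2*d^5) = -2*A^15 - 44*A^11 - 122*A^7 - 122*A^3 - 44*A^-1 - 2*A^-5
  A^3 * (67*d^2 + 17*d^4) = 17*A^11 + 135*A^7 + 236*A^3 + 135*A^-1 + 17*A^-5
  A^1 * (69*d + 56*d^3 + d^5) = -A^11 - 61*A^7 - 247*A^3 - 247*A^-1 - 61*A^-5 - A^-9
  A^-1 * (30 + 88*d^2 + 8*d^4) = 8*A^7 + 120*A^3 + 254*A^-1 + 120*A^-5 + 8*A^-9
  A^-3 * (61*d + 23*d^3) = -23*A^3 - 130*A^-1 - 130*A^-5 - 23*A^-9
  A^-5 * (9 + 26*d^2 + d^4) = A^3 + 30*A^-1 + 67*A^-5 + 30*A^-9 + A^-13
  A^-7 * (6*d + 3*d^3) = -3*A^-1 - 15*A^-5 - 15*A^-9 - 3*A^-13
  A^-9 * (d^2) = A^-5 + 2*A^-9 + A^-13
Summing the groups: <K> = -A^19 + 2*A^15 - 2*A^11 + 4*A^7 - 4*A^3 + 3*A^-1 - 3*A^-5 + A^-9 - A^-13
Normalise by the writhe: (-A^3)^(-w) = (-A^3)^(7) = -A^21, so f(A) = -A^21 * <K> = A^40 - 2*A^36 + 2*A^32 - 4*A^28 + 4*A^24 - 3*A^20 + 3*A^16 - A^12 + A^8.
Substitute A = t^(-1/4), i.e. A^e → t^(-e/4): V(t) = t^-2 - t^-3 + 3*t^-4 - 3*t^-5 + 4*t^-6 - 4*t^-7 + 2*t^-8 - 2*t^-9 + t^-10

Answer: t^-2 - t^-3 + 3*t^-4 - 3*t^-5 + 4*t^-6 - 4*t^-7 + 2*t^-8 - 2*t^-9 + t^-10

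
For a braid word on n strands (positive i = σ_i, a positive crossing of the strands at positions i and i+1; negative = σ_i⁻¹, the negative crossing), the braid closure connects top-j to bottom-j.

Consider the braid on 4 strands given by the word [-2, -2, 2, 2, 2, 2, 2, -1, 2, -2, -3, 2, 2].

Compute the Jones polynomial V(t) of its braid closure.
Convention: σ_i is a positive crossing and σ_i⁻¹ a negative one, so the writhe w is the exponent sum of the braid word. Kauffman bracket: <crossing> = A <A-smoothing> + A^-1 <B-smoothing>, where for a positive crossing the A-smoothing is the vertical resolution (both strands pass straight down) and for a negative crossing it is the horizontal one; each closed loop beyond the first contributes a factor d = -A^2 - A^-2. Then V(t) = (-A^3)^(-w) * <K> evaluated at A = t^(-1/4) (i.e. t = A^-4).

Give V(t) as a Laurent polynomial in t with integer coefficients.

-t^7 + t^6 - t^5 + t^4 + t^2

Derivation:
The presented braid s2^-1 s2^-1 s2 s2 s2 s2 s2 s1^-1 s2 s2^-1 s3^-1 s2 s2 on 4 strands reduces by inverse Markov moves (closure unchanged at each step):
  Deconjugate: the word is γ·β·γ⁻¹ with γ = s2^-1 s2^-1 (prefix) and γ⁻¹ = s2 s2 (suffix); strip both.
  Destabilize: the word has the form β·s3^-1 where s3^-1 occurs only as the final letter (β ∈ B_3); drop it and the last strand → 3 strands.
Reduced to β = s2 s2 s2 s2 s2 s1^-1 s2 s2^-1 on 3 strands, 8 crossings.
Compute on β:
First cancel adjacent σ_i σ_i⁻¹ pairs (Reidemeister II — same braid, same closure): s2 s2 s2 s2 s2 s1^-1 s2 s2^-1 → s2 s2 s2 s2 s2 s1^-1.
Braid: s2 s2 s2 s2 s2 s1^-1 on 3 strands, 6 crossings.
Writhe w = (#positive) - (#negative) = 5 - 1 = 4.
Computing the Kauffman bracket via state sum. There are 2^6 = 64 states.
For each crossing: s=0 is the vertical smoothing, s=1 horizontal. Crossing k contributes A^(sign_k * (1 - 2*s_k)); loop factor d = -A^2 - A^-2.
Tabulate the states by total A-exponent and number of loops L (A-exp: L × count):
  A^6: L=2 ×1
  A^4: L=1 ×5, L=3 ×1
  A^2: L=2 ×15
  A^0: L=3 ×20
  A^-2: L=4 ×15
  A^-4: L=5 ×6
  A^-6: L=6 ×1
Each group contributes A^e * Σ count * d^(L-1):
Powers of d = -A^2 - A^-2: d^2 = A^4 + 2 + A^-4; d^3 = -A^6 - 3*A^2 - 3*A^-2 - A^-6; d^4 = A^8 + 4*A^4 + 6 + 4*A^-4 + A^-8; d^5 = -A^10 - 5*A^6 - 10*A^2 - 10*A^-2 - 5*A^-6 - A^-10.
  A^6 * (d) = -A^8 - A^4
  A^4 * (5 + d^2) = A^8 + 7*A^4 + 1
  A^2 * (15*d) = -15*A^4 - 15
  A^0 * (20*d^2) = 20*A^4 + 40 + 20*A^-4
  A^-2 * (15*d^3) = -15*A^4 - 45 - 45*A^-4 - 15*A^-8
  A^-4 * (6*d^4) = 6*A^4 + 24 + 36*A^-4 + 24*A^-8 + 6*A^-12
  A^-6 * (d^5) = -A^4 - 5 - 10*A^-4 - 10*A^-8 - 5*A^-12 - A^-16
Summing the groups: <K> = A^4 + A^-4 - A^-8 + A^-12 - A^-16
Normalise by the writhe: (-A^3)^(-w) = (-A^3)^(-4) = A^-12, so f(A) = A^-12 * <K> = A^-8 + A^-16 - A^-20 + A^-24 - A^-28.
Substitute A = t^(-1/4), i.e. A^e → t^(-e/4): V(t) = -t^7 + t^6 - t^5 + t^4 + t^2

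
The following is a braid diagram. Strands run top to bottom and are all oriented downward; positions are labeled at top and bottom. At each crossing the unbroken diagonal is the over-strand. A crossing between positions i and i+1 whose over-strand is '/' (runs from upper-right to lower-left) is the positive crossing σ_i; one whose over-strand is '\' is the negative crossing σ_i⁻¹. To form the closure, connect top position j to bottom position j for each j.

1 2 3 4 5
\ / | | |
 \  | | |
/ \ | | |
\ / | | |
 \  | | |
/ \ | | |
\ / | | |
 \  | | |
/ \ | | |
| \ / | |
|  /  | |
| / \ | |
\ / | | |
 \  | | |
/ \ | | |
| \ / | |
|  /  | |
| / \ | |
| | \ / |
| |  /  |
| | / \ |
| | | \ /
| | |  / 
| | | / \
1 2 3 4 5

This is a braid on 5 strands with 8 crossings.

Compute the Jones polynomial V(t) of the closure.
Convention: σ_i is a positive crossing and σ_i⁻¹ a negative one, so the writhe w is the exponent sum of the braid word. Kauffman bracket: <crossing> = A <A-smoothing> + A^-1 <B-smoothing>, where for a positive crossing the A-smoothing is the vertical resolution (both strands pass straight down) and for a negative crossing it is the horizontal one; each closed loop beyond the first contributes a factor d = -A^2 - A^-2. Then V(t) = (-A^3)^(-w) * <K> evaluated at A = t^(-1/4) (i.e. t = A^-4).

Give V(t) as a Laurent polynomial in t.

Reading the diagram top to bottom ('/'-over between positions i,i+1 = s_i, '\'-over = s_i^-1): braid word = s1^-1 s1^-1 s1^-1 s2 s1^-1 s2 s3 s4.
The presented braid s1^-1 s1^-1 s1^-1 s2 s1^-1 s2 s3 s4 on 5 strands reduces by inverse Markov moves (closure unchanged at each step):
  Destabilize: the word has the form β·s4 where s4 occurs only as the final letter (β ∈ B_4); drop it and the last strand → 4 strands.
  Destabilize: the word has the form β·s3 where s3 occurs only as the final letter (β ∈ B_3); drop it and the last strand → 3 strands.
Reduced to β = s1^-1 s1^-1 s1^-1 s2 s1^-1 s2 on 3 strands, 6 crossings.
Compute on β:
Braid: s1^-1 s1^-1 s1^-1 s2 s1^-1 s2 on 3 strands, 6 crossings.
Writhe w = (#positive) - (#negative) = 2 - 4 = -2.
Enumerate smoothing states for the bracket polynomial. There are 2^6 = 64 states.
Smooth each crossing (0=||, 1=⌣⌢); contribution A^(Σ sign_k(1-2s_k)) * d^(L-1).
Tabulate the states by total A-exponent and number of loops L (A-exp: L × count):
  A^6: L=5 ×1
  A^4: L=4 ×6
  A^2: L=3 ×15
  A^0: L=2 ×19, L=4 ×1
  A^-2: L=1 ×11, L=3 ×4
  A^-4: L=2 ×6
  A^-6: L=3 ×1
Each group contributes A^e * Σ count * d^(L-1):
Powers of d = -A^2 - A^-2: d^2 = A^4 + 2 + A^-4; d^3 = -A^6 - 3*A^2 - 3*A^-2 - A^-6; d^4 = A^8 + 4*A^4 + 6 + 4*A^-4 + A^-8.
  A^6 * (d^4) = A^14 + 4*A^10 + 6*A^6 + 4*A^2 + A^-2
  A^4 * (6*d^3) = -6*A^10 - 18*A^6 - 18*A^2 - 6*A^-2
  A^2 * (15*d^2) = 15*A^6 + 30*A^2 + 15*A^-2
  A^0 * (19*d + d^3) = -A^6 - 22*A^2 - 22*A^-2 - A^-6
  A^-2 * (11 + 4*d^2) = 4*A^2 + 19*A^-2 + 4*A^-6
  A^-4 * (6*d) = -6*A^-2 - 6*A^-6
  A^-6 * (d^2) = A^-2 + 2*A^-6 + A^-10
Summing the groups: <K> = A^14 - 2*A^10 + 2*A^6 - 2*A^2 + 2*A^-2 - A^-6 + A^-10
Normalise by the writhe: (-A^3)^(-w) = (-A^3)^(2) = A^6, so f(A) = A^6 * <K> = A^20 - 2*A^16 + 2*A^12 - 2*A^8 + 2*A^4 - 1 + A^-4.
Substitute A = t^(-1/4), i.e. A^e → t^(-e/4): V(t) = t - 1 + 2*t^-1 - 2*t^-2 + 2*t^-3 - 2*t^-4 + t^-5

Answer: t - 1 + 2*t^-1 - 2*t^-2 + 2*t^-3 - 2*t^-4 + t^-5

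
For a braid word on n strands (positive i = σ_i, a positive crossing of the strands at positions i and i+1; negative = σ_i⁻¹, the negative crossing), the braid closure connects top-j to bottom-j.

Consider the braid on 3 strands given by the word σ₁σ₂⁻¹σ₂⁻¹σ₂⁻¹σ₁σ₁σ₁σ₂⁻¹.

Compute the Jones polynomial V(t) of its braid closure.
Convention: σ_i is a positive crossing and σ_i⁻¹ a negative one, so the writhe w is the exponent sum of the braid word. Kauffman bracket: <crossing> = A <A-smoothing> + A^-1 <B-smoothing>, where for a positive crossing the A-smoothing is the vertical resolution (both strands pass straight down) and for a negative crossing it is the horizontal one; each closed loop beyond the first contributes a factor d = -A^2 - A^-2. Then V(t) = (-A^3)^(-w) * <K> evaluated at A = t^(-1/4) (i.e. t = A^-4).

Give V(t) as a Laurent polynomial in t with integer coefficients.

Braid: s1 s2^-1 s2^-1 s2^-1 s1 s1 s1 s2^-1 on 3 strands, 8 crossings.
Writhe w = (#positive) - (#negative) = 4 - 4 = 0.
State-sum expansion of <K>. There are 2^8 = 256 states.
For each crossing: s=0 is the vertical smoothing, s=1 horizontal. Crossing k contributes A^(sign_k * (1 - 2*s_k)); loop factor d = -A^2 - A^-2.
Tabulate the states by total A-exponent and number of loops L (A-exp: L × count):
  A^8: L=5 ×1
  A^6: L=4 ×8
  A^4: L=3 ×25, L=5 ×3
  A^2: L=2 ×37, L=4 ×18, L=6 ×1
  A^0: L=1 ×25, L=3 ×37, L=5 ×8
  A^-2: L=2 ×37, L=4 ×18, L=6 ×1
  A^-4: L=3 ×25, L=5 ×3
  A^-6: L=4 ×8
  A^-8: L=5 ×1
Each group contributes A^e * Σ count * d^(L-1):
Powers of d = -A^2 - A^-2: d^2 = A^4 + 2 + A^-4; d^3 = -A^6 - 3*A^2 - 3*A^-2 - A^-6; d^4 = A^8 + 4*A^4 + 6 + 4*A^-4 + A^-8; d^5 = -A^10 - 5*A^6 - 10*A^2 - 10*A^-2 - 5*A^-6 - A^-10.
  A^8 * (d^4) = A^16 + 4*A^12 + 6*A^8 + 4*A^4 + 1
  A^6 * (8*d^3) = -8*A^12 - 24*A^8 - 24*A^4 - 8
  A^4 * (25*d^2 + 3*d^4) = 3*A^12 + 37*A^8 + 68*A^4 + 37 + 3*A^-4
  A^2 * (37*d + 18*d^3 + d^5) = -A^12 - 23*A^8 - 101*A^4 - 101 - 23*A^-4 - A^-8
  A^0 * (25 + 37*d^2 + 8*d^4) = 8*A^8 + 69*A^4 + 147 + 69*A^-4 + 8*A^-8
  A^-2 * (37*d + 18*d^3 + d^5) = -A^8 - 23*A^4 - 101 - 101*A^-4 - 23*A^-8 - A^-12
  A^-4 * (25*d^2 + 3*d^4) = 3*A^4 + 37 + 68*A^-4 + 37*A^-8 + 3*A^-12
  A^-6 * (8*d^3) = -8 - 24*A^-4 - 24*A^-8 - 8*A^-12
  A^-8 * (d^4) = 1 + 4*A^-4 + 6*A^-8 + 4*A^-12 + A^-16
Summing the groups: <K> = A^16 - 2*A^12 + 3*A^8 - 4*A^4 + 5 - 4*A^-4 + 3*A^-8 - 2*A^-12 + A^-16
Normalise by the writhe: (-A^3)^(-w) = (-A^3)^(0) = 1, so f(A) = 1 * <K> = A^16 - 2*A^12 + 3*A^8 - 4*A^4 + 5 - 4*A^-4 + 3*A^-8 - 2*A^-12 + A^-16.
Substitute A = t^(-1/4), i.e. A^e → t^(-e/4): V(t) = t^4 - 2*t^3 + 3*t^2 - 4*t + 5 - 4*t^-1 + 3*t^-2 - 2*t^-3 + t^-4

Answer: t^4 - 2*t^3 + 3*t^2 - 4*t + 5 - 4*t^-1 + 3*t^-2 - 2*t^-3 + t^-4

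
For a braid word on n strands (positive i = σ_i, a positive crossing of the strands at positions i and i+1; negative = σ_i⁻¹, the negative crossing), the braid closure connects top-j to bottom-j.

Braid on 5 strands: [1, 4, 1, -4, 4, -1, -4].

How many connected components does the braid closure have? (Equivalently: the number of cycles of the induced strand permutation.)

Track the strand permutation on 5 strands, starting from identity.
  step 1: s1 swaps positions 1,2 -> [2 1 3 4 5]
  step 2: s4 swaps positions 4,5 -> [2 1 3 5 4]
  step 3: s1 swaps positions 1,2 -> [1 2 3 5 4]
  step 4: s4^-1 swaps positions 4,5 -> [1 2 3 4 5]
  step 5: s4 swaps positions 4,5 -> [1 2 3 5 4]
  step 6: s1^-1 swaps positions 1,2 -> [2 1 3 5 4]
  step 7: s4^-1 swaps positions 4,5 -> [2 1 3 4 5]
Final permutation (position -> original strand): [2 1 3 4 5]
Closure components = cycle count of this permutation = 4.

Answer: 4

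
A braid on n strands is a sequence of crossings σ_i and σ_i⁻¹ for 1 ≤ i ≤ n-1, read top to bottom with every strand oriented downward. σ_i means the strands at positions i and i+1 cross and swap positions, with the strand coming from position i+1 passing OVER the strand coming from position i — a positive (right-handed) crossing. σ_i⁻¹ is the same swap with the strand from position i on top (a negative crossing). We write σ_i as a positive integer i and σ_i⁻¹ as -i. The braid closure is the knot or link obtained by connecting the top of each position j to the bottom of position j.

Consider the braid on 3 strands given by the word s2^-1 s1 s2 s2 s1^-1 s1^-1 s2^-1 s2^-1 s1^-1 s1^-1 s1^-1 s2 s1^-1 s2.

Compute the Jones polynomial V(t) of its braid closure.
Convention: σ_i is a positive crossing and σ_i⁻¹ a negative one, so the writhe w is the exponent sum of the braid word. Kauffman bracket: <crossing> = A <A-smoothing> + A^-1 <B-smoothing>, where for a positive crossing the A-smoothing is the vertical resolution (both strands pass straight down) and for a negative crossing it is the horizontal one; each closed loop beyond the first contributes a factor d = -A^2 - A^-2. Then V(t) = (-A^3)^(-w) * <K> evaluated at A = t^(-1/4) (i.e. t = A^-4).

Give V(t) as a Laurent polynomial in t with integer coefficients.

-1 + 3*t^-1 - 4*t^-2 + 6*t^-3 - 5*t^-4 + 5*t^-5 - 4*t^-6 + 2*t^-7 - t^-8

Derivation:
The presented braid s2^-1 s1 s2 s2 s1^-1 s1^-1 s2^-1 s2^-1 s1^-1 s1^-1 s1^-1 s2 s1^-1 s2 on 3 strands reduces by inverse Markov moves (closure unchanged at each step):
  Deconjugate: the word is γ·β·γ⁻¹ with γ = s2^-1 s1 (prefix) and γ⁻¹ = s1^-1 s2 (suffix); strip both.
Reduced to β = s2 s2 s1^-1 s1^-1 s2^-1 s2^-1 s1^-1 s1^-1 s1^-1 s2 on 3 strands, 10 crossings.
Compute on β:
Braid: s2 s2 s1^-1 s1^-1 s2^-1 s2^-1 s1^-1 s1^-1 s1^-1 s2 on 3 strands, 10 crossings.
Writhe w = (#positive) - (#negative) = 3 - 7 = -4.
State-sum expansion of <K>. There are 2^10 = 1024 states.
Each crossing splits two ways (0=vertical, 1=horizontal). The state's weight is A^(#A-smoothings - #B-smoothings) * d^(loops - 1).
Tabulate the states by total A-exponent and number of loops L (A-exp: L × count):
  A^10: L=6 ×1
  A^8: L=5 ×10
  A^6: L=4 ×41, L=6 ×4
  A^4: L=3 ×87, L=5 ×32, L=7 ×1
  A^2: L=2 ×97, L=4 ×100, L=6 ×13
  A^0: L=1 ×46, L=3 ×152, L=5 ×52, L=7 ×2
  A^-2: L=2 ×103, L=4 ×96, L=6 ×11
  A^-4: L=1 ×15, L=3 ×79, L=5 ×26
  A^-6: L=2 ×18, L=4 ×26, L=6 ×1
  A^-8: L=3 ×8, L=5 ×2
  A^-10: L=4 ×1
Each group contributes A^e * Σ count * d^(L-1):
Powers of d = -A^2 - A^-2: d^2 = A^4 + 2 + A^-4; d^3 = -A^6 - 3*A^2 - 3*A^-2 - A^-6; d^4 = A^8 + 4*A^4 + 6 + 4*A^-4 + A^-8; d^5 = -A^10 - 5*A^6 - 10*A^2 - 10*A^-2 - 5*A^-6 - A^-10; d^6 = A^12 + 6*A^8 + 15*A^4 + 20 + 15*A^-4 + 6*A^-8 + A^-12.
  A^10 * (d^5) = -A^20 - 5*A^16 - 10*A^12 - 10*A^8 - 5*A^4 - 1
  A^8 * (10*d^4) = 10*A^16 + 40*A^12 + 60*A^8 + 40*A^4 + 10
  A^6 * (41*d^3 + 4*d^5) = -4*A^16 - 61*A^12 - 163*A^8 - 163*A^4 - 61 - 4*A^-4
  A^4 * (87*d^2 + 32*d^4 + d^6) = A^16 + 38*A^12 + 230*A^8 + 386*A^4 + 230 + 38*A^-4 + A^-8
  A^2 * (97*d + 100*d^3 + 13*d^5) = -13*A^12 - 165*A^8 - 527*A^4 - 527 - 165*A^-4 - 13*A^-8
  A^0 * (46 + 152*d^2 + 52*d^4 + 2*d^6) = 2*A^12 + 64*A^8 + 390*A^4 + 702 + 390*A^-4 + 64*A^-8 + 2*A^-12
  A^-2 * (103*d + 96*d^3 + 11*d^5) = -11*A^8 - 151*A^4 - 501 - 501*A^-4 - 151*A^-8 - 11*A^-12
  A^-4 * (15 + 79*d^2 + 26*d^4) = 26*A^4 + 183 + 329*A^-4 + 183*A^-8 + 26*A^-12
  A^-6 * (18*d + 26*d^3 + d^5) = -A^4 - 31 - 106*A^-4 - 106*A^-8 - 31*A^-12 - A^-16
  A^-8 * (8*d^2 + 2*d^4) = 2 + 16*A^-4 + 28*A^-8 + 16*A^-12 + 2*A^-16
  A^-10 * (d^3) = -A^-4 - 3*A^-8 - 3*A^-12 - A^-16
Summing the groups: <K> = -A^20 + 2*A^16 - 4*A^12 + 5*A^8 - 5*A^4 + 6 - 4*A^-4 + 3*A^-8 - A^-12
Normalise by the writhe: (-A^3)^(-w) = (-A^3)^(4) = A^12, so f(A) = A^12 * <K> = -A^32 + 2*A^28 - 4*A^24 + 5*A^20 - 5*A^16 + 6*A^12 - 4*A^8 + 3*A^4 - 1.
Substitute A = t^(-1/4), i.e. A^e → t^(-e/4): V(t) = -1 + 3*t^-1 - 4*t^-2 + 6*t^-3 - 5*t^-4 + 5*t^-5 - 4*t^-6 + 2*t^-7 - t^-8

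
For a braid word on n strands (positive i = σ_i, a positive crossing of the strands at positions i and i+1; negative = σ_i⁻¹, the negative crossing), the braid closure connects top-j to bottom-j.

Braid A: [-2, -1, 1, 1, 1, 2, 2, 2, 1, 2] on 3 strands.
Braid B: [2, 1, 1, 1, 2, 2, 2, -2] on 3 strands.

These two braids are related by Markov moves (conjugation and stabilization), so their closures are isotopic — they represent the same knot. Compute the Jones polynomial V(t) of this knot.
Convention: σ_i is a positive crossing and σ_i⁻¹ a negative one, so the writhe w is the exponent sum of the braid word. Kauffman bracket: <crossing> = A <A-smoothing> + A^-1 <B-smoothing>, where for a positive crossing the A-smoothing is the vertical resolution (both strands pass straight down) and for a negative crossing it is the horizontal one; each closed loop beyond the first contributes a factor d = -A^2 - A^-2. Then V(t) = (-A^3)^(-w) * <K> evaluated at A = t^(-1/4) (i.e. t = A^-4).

Markov-equivalent braids have isotopic closures, hence identical knot invariants. Strip the Markov moves from each word to reach a common short braid β, then compute V(t) once on β.
Braid A: s2^-1 s1^-1 s1 s1 s1 s2 s2 s2 s1 s2 on 3 strands reduces by inverse Markov moves (closure unchanged at each step):
  Deconjugate: the word is γ·β·γ⁻¹ with γ = s2^-1 s1^-1 (prefix) and γ⁻¹ = s1 s2 (suffix); strip both.
Reduced to β = s1 s1 s1 s2 s2 s2 on 3 strands, 6 crossings.
Braid B: s2 s1 s1 s1 s2 s2 s2 s2^-1 on 3 strands reduces by inverse Markov moves (closure unchanged at each step):
  Deconjugate: the word is γ·β·γ⁻¹ with γ = s2 (prefix) and γ⁻¹ = s2^-1 (suffix); strip both.
Reduced to β = s1 s1 s1 s2 s2 s2 on 3 strands, 6 crossings.
Both give the same β = s1 s1 s1 s2 s2 s2 on 3 strands, so one state sum suffices:
Braid: s1 s1 s1 s2 s2 s2 on 3 strands, 6 crossings.
Writhe w = (#positive) - (#negative) = 6 - 0 = 6.
Enumerate smoothing states for the bracket polynomial. There are 2^6 = 64 states.
For each crossing: s=0 is the vertical smoothing, s=1 horizontal. Crossing k contributes A^(sign_k * (1 - 2*s_k)); loop factor d = -A^2 - A^-2.
Tabulate the states by total A-exponent and number of loops L (A-exp: L × count):
  A^6: L=3 ×1
  A^4: L=2 ×6
  A^2: L=1 ×9, L=3 ×6
  A^0: L=2 ×18, L=4 ×2
  A^-2: L=3 ×15
  A^-4: L=4 ×6
  A^-6: L=5 ×1
Each group contributes A^e * Σ count * d^(L-1):
Powers of d = -A^2 - A^-2: d^2 = A^4 + 2 + A^-4; d^3 = -A^6 - 3*A^2 - 3*A^-2 - A^-6; d^4 = A^8 + 4*A^4 + 6 + 4*A^-4 + A^-8.
  A^6 * (d^2) = A^10 + 2*A^6 + A^2
  A^4 * (6*d) = -6*A^6 - 6*A^2
  A^2 * (9 + 6*d^2) = 6*A^6 + 21*A^2 + 6*A^-2
  A^0 * (18*d + 2*d^3) = -2*A^6 - 24*A^2 - 24*A^-2 - 2*A^-6
  A^-2 * (15*d^2) = 15*A^2 + 30*A^-2 + 15*A^-6
  A^-4 * (6*d^3) = -6*A^2 - 18*A^-2 - 18*A^-6 - 6*A^-10
  A^-6 * (d^4) = A^2 + 4*A^-2 + 6*A^-6 + 4*A^-10 + A^-14
Summing the groups: <K> = A^10 + 2*A^2 - 2*A^-2 + A^-6 - 2*A^-10 + A^-14
Normalise by the writhe: (-A^3)^(-w) = (-A^3)^(-6) = A^-18, so f(A) = A^-18 * <K> = A^-8 + 2*A^-16 - 2*A^-20 + A^-24 - 2*A^-28 + A^-32.
Substitute A = t^(-1/4), i.e. A^e → t^(-e/4): V(t) = t^8 - 2*t^7 + t^6 - 2*t^5 + 2*t^4 + t^2

Answer: t^8 - 2*t^7 + t^6 - 2*t^5 + 2*t^4 + t^2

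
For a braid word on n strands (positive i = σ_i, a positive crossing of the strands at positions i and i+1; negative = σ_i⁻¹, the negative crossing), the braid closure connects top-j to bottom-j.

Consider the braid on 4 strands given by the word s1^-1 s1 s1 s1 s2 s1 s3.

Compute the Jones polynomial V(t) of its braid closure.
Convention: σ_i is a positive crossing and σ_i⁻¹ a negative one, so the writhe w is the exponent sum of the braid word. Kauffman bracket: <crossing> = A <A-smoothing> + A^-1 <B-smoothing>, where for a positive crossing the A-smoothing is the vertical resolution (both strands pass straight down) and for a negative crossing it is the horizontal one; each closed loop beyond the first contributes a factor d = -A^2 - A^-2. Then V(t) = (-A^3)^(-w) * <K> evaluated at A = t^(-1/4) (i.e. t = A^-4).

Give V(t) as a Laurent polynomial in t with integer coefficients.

The presented braid s1^-1 s1 s1 s1 s2 s1 s3 on 4 strands reduces by inverse Markov moves (closure unchanged at each step):
  Destabilize: the word has the form β·s3 where s3 occurs only as the final letter (β ∈ B_3); drop it and the last strand → 3 strands.
  Deconjugate: the word is γ·β·γ⁻¹ with γ = s1^-1 (prefix) and γ⁻¹ = s1 (suffix); strip both.
  Destabilize: the word has the form β·s2 where s2 occurs only as the final letter (β ∈ B_2); drop it and the last strand → 2 strands.
Reduced to β = s1 s1 s1 on 2 strands, 3 crossings.
Compute on β:
Braid: s1 s1 s1 on 2 strands, 3 crossings.
Writhe w = (#positive) - (#negative) = 3 - 0 = 3.
Enumerate smoothing states for the bracket polynomial. There are 2^3 = 8 states.
Smooth each crossing (0=||, 1=⌣⌢); contribution A^(Σ sign_k(1-2s_k)) * d^(L-1).
  state 000: A-exp=+3, loops=2, term = A^3 * d^1
  state 001: A-exp=+1, loops=1, term = A^1 * d^0
  state 010: A-exp=+1, loops=1, term = A^1 * d^0
  state 011: A-exp=-1, loops=2, term = A^-1 * d^1
  state 100: A-exp=+1, loops=1, term = A^1 * d^0
  state 101: A-exp=-1, loops=2, term = A^-1 * d^1
  state 110: A-exp=-1, loops=2, term = A^-1 * d^1
  state 111: A-exp=-3, loops=3, term = A^-3 * d^2
Collect the terms by A-exponent (count of states per loop number):
Powers of d = -A^2 - A^-2: d^2 = A^4 + 2 + A^-4.
  A^3 * (d) = -A^5 - A
  A^1 * (3) = 3*A
  A^-1 * (3*d) = -3*A - 3*A^-3
  A^-3 * (d^2) = A + 2*A^-3 + A^-7
Summing the groups: <K> = -A^5 - A^-3 + A^-7
Normalise by the writhe: (-A^3)^(-w) = (-A^3)^(-3) = -A^-9, so f(A) = -A^-9 * <K> = A^-4 + A^-12 - A^-16.
Substitute A = t^(-1/4), i.e. A^e → t^(-e/4): V(t) = -t^4 + t^3 + t

Answer: -t^4 + t^3 + t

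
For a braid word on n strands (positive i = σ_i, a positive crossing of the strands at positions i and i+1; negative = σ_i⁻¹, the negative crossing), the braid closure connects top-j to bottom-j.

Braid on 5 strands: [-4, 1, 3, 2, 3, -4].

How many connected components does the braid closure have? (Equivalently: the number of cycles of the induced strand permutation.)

3

Derivation:
Track the strand permutation on 5 strands, starting from identity.
  step 1: s4^-1 swaps positions 4,5 -> [1 2 3 5 4]
  step 2: s1 swaps positions 1,2 -> [2 1 3 5 4]
  step 3: s3 swaps positions 3,4 -> [2 1 5 3 4]
  step 4: s2 swaps positions 2,3 -> [2 5 1 3 4]
  step 5: s3 swaps positions 3,4 -> [2 5 3 1 4]
  step 6: s4^-1 swaps positions 4,5 -> [2 5 3 4 1]
Final permutation (position -> original strand): [2 5 3 4 1]
Closure components = cycle count of this permutation = 3.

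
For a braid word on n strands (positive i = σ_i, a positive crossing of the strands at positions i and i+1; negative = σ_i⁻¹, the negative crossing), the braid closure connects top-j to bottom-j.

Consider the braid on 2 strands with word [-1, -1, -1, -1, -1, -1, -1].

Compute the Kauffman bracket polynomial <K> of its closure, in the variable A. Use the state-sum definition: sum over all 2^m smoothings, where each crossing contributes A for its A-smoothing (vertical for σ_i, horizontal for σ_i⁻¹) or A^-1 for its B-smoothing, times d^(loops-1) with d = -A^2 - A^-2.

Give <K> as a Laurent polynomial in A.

A^19 - A^15 + A^11 - A^7 + A^3 - A^-1 - A^-9

Derivation:
Braid: s1^-1 s1^-1 s1^-1 s1^-1 s1^-1 s1^-1 s1^-1 on 2 strands, 7 crossings.
Writhe w = (#positive) - (#negative) = 0 - 7 = -7.
Computing the Kauffman bracket via state sum. There are 2^7 = 128 states.
Smooth each crossing (0=||, 1=⌣⌢); contribution A^(Σ sign_k(1-2s_k)) * d^(L-1).
Tabulate the states by total A-exponent and number of loops L (A-exp: L × count):
  A^7: L=7 ×1
  A^5: L=6 ×7
  A^3: L=5 ×21
  A^1: L=4 ×35
  A^-1: L=3 ×35
  A^-3: L=2 ×21
  A^-5: L=1 ×7
  A^-7: L=2 ×1
Each group contributes A^e * Σ count * d^(L-1):
Powers of d = -A^2 - A^-2: d^2 = A^4 + 2 + A^-4; d^3 = -A^6 - 3*A^2 - 3*A^-2 - A^-6; d^4 = A^8 + 4*A^4 + 6 + 4*A^-4 + A^-8; d^5 = -A^10 - 5*A^6 - 10*A^2 - 10*A^-2 - 5*A^-6 - A^-10; d^6 = A^12 + 6*A^8 + 15*A^4 + 20 + 15*A^-4 + 6*A^-8 + A^-12.
  A^7 * (d^6) = A^19 + 6*A^15 + 15*A^11 + 20*A^7 + 15*A^3 + 6*A^-1 + A^-5
  A^5 * (7*d^5) = -7*A^15 - 35*A^11 - 70*A^7 - 70*A^3 - 35*A^-1 - 7*A^-5
  A^3 * (21*d^4) = 21*A^11 + 84*A^7 + 126*A^3 + 84*A^-1 + 21*A^-5
  A^1 * (35*d^3) = -35*A^7 - 105*A^3 - 105*A^-1 - 35*A^-5
  A^-1 * (35*d^2) = 35*A^3 + 70*A^-1 + 35*A^-5
  A^-3 * (21*d) = -21*A^-1 - 21*A^-5
  A^-5 * (7) = 7*A^-5
  A^-7 * (d) = -A^-5 - A^-9
Summing the groups: <K> = A^19 - A^15 + A^11 - A^7 + A^3 - A^-1 - A^-9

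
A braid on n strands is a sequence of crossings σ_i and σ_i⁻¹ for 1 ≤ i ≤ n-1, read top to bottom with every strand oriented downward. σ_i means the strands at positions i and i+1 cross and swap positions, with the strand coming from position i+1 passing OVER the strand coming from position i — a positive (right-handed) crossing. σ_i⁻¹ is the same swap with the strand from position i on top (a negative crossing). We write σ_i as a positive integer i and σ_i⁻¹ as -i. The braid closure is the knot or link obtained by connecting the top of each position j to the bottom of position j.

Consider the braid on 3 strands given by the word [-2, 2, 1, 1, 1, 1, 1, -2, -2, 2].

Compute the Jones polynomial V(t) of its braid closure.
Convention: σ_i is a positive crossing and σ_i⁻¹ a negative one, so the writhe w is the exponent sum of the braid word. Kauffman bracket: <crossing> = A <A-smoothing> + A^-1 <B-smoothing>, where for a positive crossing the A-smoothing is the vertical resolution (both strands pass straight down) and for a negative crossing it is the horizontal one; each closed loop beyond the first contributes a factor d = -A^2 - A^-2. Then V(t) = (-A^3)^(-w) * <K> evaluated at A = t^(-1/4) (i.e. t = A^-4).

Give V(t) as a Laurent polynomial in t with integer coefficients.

-t^7 + t^6 - t^5 + t^4 + t^2

Derivation:
The presented braid s2^-1 s2 s1 s1 s1 s1 s1 s2^-1 s2^-1 s2 on 3 strands reduces by inverse Markov moves (closure unchanged at each step):
  Deconjugate: the word is γ·β·γ⁻¹ with γ = s2^-1 (prefix) and γ⁻¹ = s2 (suffix); strip both.
  Deconjugate: the word is γ·β·γ⁻¹ with γ = s2 (prefix) and γ⁻¹ = s2^-1 (suffix); strip both.
  Destabilize: the word has the form β·s2^-1 where s2^-1 occurs only as the final letter (β ∈ B_2); drop it and the last strand → 2 strands.
Reduced to β = s1 s1 s1 s1 s1 on 2 strands, 5 crossings.
Compute on β:
Braid: s1 s1 s1 s1 s1 on 2 strands, 5 crossings.
Writhe w = (#positive) - (#negative) = 5 - 0 = 5.
State-sum expansion of <K>. There are 2^5 = 32 states.
Each crossing splits two ways (0=vertical, 1=horizontal). The state's weight is A^(#A-smoothings - #B-smoothings) * d^(loops - 1).
  state 00000: A-exp=+5, loops=2, term = A^5 * d^1
  state 00001: A-exp=+3, loops=1, term = A^3 * d^0
  state 00010: A-exp=+3, loops=1, term = A^3 * d^0
  state 00011: A-exp=+1, loops=2, term = A^1 * d^1
  state 00100: A-exp=+3, loops=1, term = A^3 * d^0
  state 00101: A-exp=+1, loops=2, term = A^1 * d^1
  state 00110: A-exp=+1, loops=2, term = A^1 * d^1
  state 00111: A-exp=-1, loops=3, term = A^-1 * d^2
  state 01000: A-exp=+3, loops=1, term = A^3 * d^0
  state 01001: A-exp=+1, loops=2, term = A^1 * d^1
  state 01010: A-exp=+1, loops=2, term = A^1 * d^1
  state 01011: A-exp=-1, loops=3, term = A^-1 * d^2
  state 01100: A-exp=+1, loops=2, term = A^1 * d^1
  state 01101: A-exp=-1, loops=3, term = A^-1 * d^2
  state 01110: A-exp=-1, loops=3, term = A^-1 * d^2
  state 01111: A-exp=-3, loops=4, term = A^-3 * d^3
  state 10000: A-exp=+3, loops=1, term = A^3 * d^0
  state 10001: A-exp=+1, loops=2, term = A^1 * d^1
  state 10010: A-exp=+1, loops=2, term = A^1 * d^1
  state 10011: A-exp=-1, loops=3, term = A^-1 * d^2
  state 10100: A-exp=+1, loops=2, term = A^1 * d^1
  state 10101: A-exp=-1, loops=3, term = A^-1 * d^2
  state 10110: A-exp=-1, loops=3, term = A^-1 * d^2
  state 10111: A-exp=-3, loops=4, term = A^-3 * d^3
  state 11000: A-exp=+1, loops=2, term = A^1 * d^1
  state 11001: A-exp=-1, loops=3, term = A^-1 * d^2
  state 11010: A-exp=-1, loops=3, term = A^-1 * d^2
  state 11011: A-exp=-3, loops=4, term = A^-3 * d^3
  state 11100: A-exp=-1, loops=3, term = A^-1 * d^2
  state 11101: A-exp=-3, loops=4, term = A^-3 * d^3
  state 11110: A-exp=-3, loops=4, term = A^-3 * d^3
  state 11111: A-exp=-5, loops=5, term = A^-5 * d^4
Collect the terms by A-exponent (count of states per loop number):
Powers of d = -A^2 - A^-2: d^2 = A^4 + 2 + A^-4; d^3 = -A^6 - 3*A^2 - 3*A^-2 - A^-6; d^4 = A^8 + 4*A^4 + 6 + 4*A^-4 + A^-8.
  A^5 * (d) = -A^7 - A^3
  A^3 * (5) = 5*A^3
  A^1 * (10*d) = -10*A^3 - 10*A^-1
  A^-1 * (10*d^2) = 10*A^3 + 20*A^-1 + 10*A^-5
  A^-3 * (5*d^3) = -5*A^3 - 15*A^-1 - 15*A^-5 - 5*A^-9
  A^-5 * (d^4) = A^3 + 4*A^-1 + 6*A^-5 + 4*A^-9 + A^-13
Summing the groups: <K> = -A^7 - A^-1 + A^-5 - A^-9 + A^-13
Normalise by the writhe: (-A^3)^(-w) = (-A^3)^(-5) = -A^-15, so f(A) = -A^-15 * <K> = A^-8 + A^-16 - A^-20 + A^-24 - A^-28.
Substitute A = t^(-1/4), i.e. A^e → t^(-e/4): V(t) = -t^7 + t^6 - t^5 + t^4 + t^2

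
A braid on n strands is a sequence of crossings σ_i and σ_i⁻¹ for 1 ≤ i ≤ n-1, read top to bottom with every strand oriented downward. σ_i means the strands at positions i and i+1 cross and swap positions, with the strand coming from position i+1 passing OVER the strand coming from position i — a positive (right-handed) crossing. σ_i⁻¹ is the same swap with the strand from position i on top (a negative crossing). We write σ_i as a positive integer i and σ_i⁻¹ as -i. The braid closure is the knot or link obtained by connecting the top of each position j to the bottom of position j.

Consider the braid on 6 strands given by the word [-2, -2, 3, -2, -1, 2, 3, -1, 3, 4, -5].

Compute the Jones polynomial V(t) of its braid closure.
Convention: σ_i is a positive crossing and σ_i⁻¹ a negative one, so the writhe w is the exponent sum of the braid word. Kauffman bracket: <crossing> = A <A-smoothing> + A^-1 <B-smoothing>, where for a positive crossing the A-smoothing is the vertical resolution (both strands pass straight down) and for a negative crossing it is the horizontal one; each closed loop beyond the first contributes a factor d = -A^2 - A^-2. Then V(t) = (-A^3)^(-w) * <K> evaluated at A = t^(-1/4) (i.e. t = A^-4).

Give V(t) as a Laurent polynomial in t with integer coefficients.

-t^3 + 2*t^2 - 3*t + 5 - 4*t^-1 + 4*t^-2 - 3*t^-3 + 2*t^-4 - t^-5

Derivation:
The presented braid s2^-1 s2^-1 s3 s2^-1 s1^-1 s2 s3 s1^-1 s3 s4 s5^-1 on 6 strands reduces by inverse Markov moves (closure unchanged at each step):
  Destabilize: the word has the form β·s5^-1 where s5^-1 occurs only as the final letter (β ∈ B_5); drop it and the last strand → 5 strands.
  Destabilize: the word has the form β·s4 where s4 occurs only as the final letter (β ∈ B_4); drop it and the last strand → 4 strands.
Reduced to β = s2^-1 s2^-1 s3 s2^-1 s1^-1 s2 s3 s1^-1 s3 on 4 strands, 9 crossings.
Compute on β:
Braid: s2^-1 s2^-1 s3 s2^-1 s1^-1 s2 s3 s1^-1 s3 on 4 strands, 9 crossings.
Writhe w = (#positive) - (#negative) = 4 - 5 = -1.
Computing the Kauffman bracket via state sum. There are 2^9 = 512 states.
For each crossing: s=0 is the vertical smoothing, s=1 horizontal. Crossing k contributes A^(sign_k * (1 - 2*s_k)); loop factor d = -A^2 - A^-2.
Tabulate the states by total A-exponent and number of loops L (A-exp: L × count):
  A^9: L=5 ×1
  A^7: L=4 ×9
  A^5: L=3 ×32, L=5 ×4
  A^3: L=2 ×55, L=4 ×28, L=6 ×1
  A^1: L=1 ×39, L=3 ×77, L=5 ×10
  A^-1: L=2 ×87, L=4 ×38, L=6 ×1
  A^-3: L=1 ×14, L=3 ×64, L=5 ×6
  A^-5: L=2 ×17, L=4 ×19
  A^-7: L=3 ×7, L=5 ×2
  A^-9: L=4 ×1
Each group contributes A^e * Σ count * d^(L-1):
Powers of d = -A^2 - A^-2: d^2 = A^4 + 2 + A^-4; d^3 = -A^6 - 3*A^2 - 3*A^-2 - A^-6; d^4 = A^8 + 4*A^4 + 6 + 4*A^-4 + A^-8; d^5 = -A^10 - 5*A^6 - 10*A^2 - 10*A^-2 - 5*A^-6 - A^-10.
  A^9 * (d^4) = A^17 + 4*A^13 + 6*A^9 + 4*A^5 + A
  A^7 * (9*d^3) = -9*A^13 - 27*A^9 - 27*A^5 - 9*A
  A^5 * (32*d^2 + 4*d^4) = 4*A^13 + 48*A^9 + 88*A^5 + 48*A + 4*A^-3
  A^3 * (55*d + 28*d^3 + d^5) = -A^13 - 33*A^9 - 149*A^5 - 149*A - 33*A^-3 - A^-7
  A^1 * (39 + 77*d^2 + 10*d^4) = 10*A^9 + 117*A^5 + 253*A + 117*A^-3 + 10*A^-7
  A^-1 * (87*d + 38*d^3 + d^5) = -A^9 - 43*A^5 - 211*A - 211*A^-3 - 43*A^-7 - A^-11
  A^-3 * (14 + 64*d^2 + 6*d^4) = 6*A^5 + 88*A + 178*A^-3 + 88*A^-7 + 6*A^-11
  A^-5 * (17*d + 19*d^3) = -19*A - 74*A^-3 - 74*A^-7 - 19*A^-11
  A^-7 * (7*d^2 + 2*d^4) = 2*A + 15*A^-3 + 26*A^-7 + 15*A^-11 + 2*A^-15
  A^-9 * (d^3) = -A^-3 - 3*A^-7 - 3*A^-11 - A^-15
Summing the groups: <K> = A^17 - 2*A^13 + 3*A^9 - 4*A^5 + 4*A - 5*A^-3 + 3*A^-7 - 2*A^-11 + A^-15
Normalise by the writhe: (-A^3)^(-w) = (-A^3)^(1) = -A^3, so f(A) = -A^3 * <K> = -A^20 + 2*A^16 - 3*A^12 + 4*A^8 - 4*A^4 + 5 - 3*A^-4 + 2*A^-8 - A^-12.
Substitute A = t^(-1/4), i.e. A^e → t^(-e/4): V(t) = -t^3 + 2*t^2 - 3*t + 5 - 4*t^-1 + 4*t^-2 - 3*t^-3 + 2*t^-4 - t^-5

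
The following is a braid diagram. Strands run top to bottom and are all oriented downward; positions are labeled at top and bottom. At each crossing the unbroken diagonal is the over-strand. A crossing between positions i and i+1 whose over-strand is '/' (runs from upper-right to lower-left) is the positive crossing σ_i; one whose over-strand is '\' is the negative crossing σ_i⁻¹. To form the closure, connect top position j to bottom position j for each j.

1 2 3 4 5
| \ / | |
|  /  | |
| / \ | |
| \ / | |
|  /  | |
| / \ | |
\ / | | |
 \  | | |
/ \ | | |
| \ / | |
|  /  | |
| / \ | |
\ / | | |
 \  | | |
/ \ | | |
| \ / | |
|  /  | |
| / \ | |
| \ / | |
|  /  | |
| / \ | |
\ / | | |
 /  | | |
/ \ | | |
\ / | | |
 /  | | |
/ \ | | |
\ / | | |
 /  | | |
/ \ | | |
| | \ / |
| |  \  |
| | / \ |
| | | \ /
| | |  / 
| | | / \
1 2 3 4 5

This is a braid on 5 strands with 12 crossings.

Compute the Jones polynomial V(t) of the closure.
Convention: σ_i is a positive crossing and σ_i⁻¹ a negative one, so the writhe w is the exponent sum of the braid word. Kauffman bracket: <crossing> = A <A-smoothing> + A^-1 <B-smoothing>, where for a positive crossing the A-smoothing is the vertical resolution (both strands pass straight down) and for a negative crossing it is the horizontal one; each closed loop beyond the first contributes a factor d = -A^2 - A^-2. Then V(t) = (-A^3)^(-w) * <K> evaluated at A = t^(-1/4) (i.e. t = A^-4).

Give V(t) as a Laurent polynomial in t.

Reading the diagram top to bottom ('/'-over between positions i,i+1 = s_i, '\'-over = s_i^-1): braid word = s2 s2 s1^-1 s2 s1^-1 s2 s2 s1 s1 s1 s3^-1 s4.
The presented braid s2 s2 s1^-1 s2 s1^-1 s2 s2 s1 s1 s1 s3^-1 s4 on 5 strands reduces by inverse Markov moves (closure unchanged at each step):
  Destabilize: the word has the form β·s4 where s4 occurs only as the final letter (β ∈ B_4); drop it and the last strand → 4 strands.
  Destabilize: the word has the form β·s3^-1 where s3^-1 occurs only as the final letter (β ∈ B_3); drop it and the last strand → 3 strands.
Reduced to β = s2 s2 s1^-1 s2 s1^-1 s2 s2 s1 s1 s1 on 3 strands, 10 crossings.
Compute on β:
Braid: s2 s2 s1^-1 s2 s1^-1 s2 s2 s1 s1 s1 on 3 strands, 10 crossings.
Writhe w = (#positive) - (#negative) = 8 - 2 = 6.
Computing the Kauffman bracket via state sum. There are 2^10 = 1024 states.
For each crossing: s=0 is the vertical smoothing, s=1 horizontal. Crossing k contributes A^(sign_k * (1 - 2*s_k)); loop factor d = -A^2 - A^-2.
Tabulate the states by total A-exponent and number of loops L (A-exp: L × count):
  A^10: L=3 ×1
  A^8: L=2 ×7, L=4 ×3
  A^6: L=1 ×14, L=3 ×28, L=5 ×3
  A^4: L=2 ×88, L=4 ×31, L=6 ×1
  A^2: L=1 ×63, L=3 ×133, L=5 ×14
  A^0: L=2 ×159, L=4 ×91, L=6 ×2
  A^-2: L=3 ×180, L=5 ×30
  A^-4: L=4 ×116, L=6 ×4
  A^-6: L=5 ×45
  A^-8: L=6 ×10
  A^-10: L=7 ×1
Each group contributes A^e * Σ count * d^(L-1):
Powers of d = -A^2 - A^-2: d^2 = A^4 + 2 + A^-4; d^3 = -A^6 - 3*A^2 - 3*A^-2 - A^-6; d^4 = A^8 + 4*A^4 + 6 + 4*A^-4 + A^-8; d^5 = -A^10 - 5*A^6 - 10*A^2 - 10*A^-2 - 5*A^-6 - A^-10; d^6 = A^12 + 6*A^8 + 15*A^4 + 20 + 15*A^-4 + 6*A^-8 + A^-12.
  A^10 * (d^2) = A^14 + 2*A^10 + A^6
  A^8 * (7*d + 3*d^3) = -3*A^14 - 16*A^10 - 16*A^6 - 3*A^2
  A^6 * (14 + 28*d^2 + 3*d^4) = 3*A^14 + 40*A^10 + 88*A^6 + 40*A^2 + 3*A^-2
  A^4 * (88*d + 31*d^3 + d^5) = -A^14 - 36*A^10 - 191*A^6 - 191*A^2 - 36*A^-2 - A^-6
  A^2 * (63 + 133*d^2 + 14*d^4) = 14*A^10 + 189*A^6 + 413*A^2 + 189*A^-2 + 14*A^-6
  A^0 * (159*d + 91*d^3 + 2*d^5) = -2*A^10 - 101*A^6 - 452*A^2 - 452*A^-2 - 101*A^-6 - 2*A^-10
  A^-2 * (180*d^2 + 30*d^4) = 30*A^6 + 300*A^2 + 540*A^-2 + 300*A^-6 + 30*A^-10
  A^-4 * (116*d^3 + 4*d^5) = -4*A^6 - 136*A^2 - 388*A^-2 - 388*A^-6 - 136*A^-10 - 4*A^-14
  A^-6 * (45*d^4) = 45*A^2 + 180*A^-2 + 270*A^-6 + 180*A^-10 + 45*A^-14
  A^-8 * (10*d^5) = -10*A^2 - 50*A^-2 - 100*A^-6 - 100*A^-10 - 50*A^-14 - 10*A^-18
  A^-10 * (d^6) = A^2 + 6*A^-2 + 15*A^-6 + 20*A^-10 + 15*A^-14 + 6*A^-18 + A^-22
Summing the groups: <K> = 2*A^10 - 4*A^6 + 7*A^2 - 8*A^-2 + 9*A^-6 - 8*A^-10 + 6*A^-14 - 4*A^-18 + A^-22
Normalise by the writhe: (-A^3)^(-w) = (-A^3)^(-6) = A^-18, so f(A) = A^-18 * <K> = 2*A^-8 - 4*A^-12 + 7*A^-16 - 8*A^-20 + 9*A^-24 - 8*A^-28 + 6*A^-32 - 4*A^-36 + A^-40.
Substitute A = t^(-1/4), i.e. A^e → t^(-e/4): V(t) = t^10 - 4*t^9 + 6*t^8 - 8*t^7 + 9*t^6 - 8*t^5 + 7*t^4 - 4*t^3 + 2*t^2

Answer: t^10 - 4*t^9 + 6*t^8 - 8*t^7 + 9*t^6 - 8*t^5 + 7*t^4 - 4*t^3 + 2*t^2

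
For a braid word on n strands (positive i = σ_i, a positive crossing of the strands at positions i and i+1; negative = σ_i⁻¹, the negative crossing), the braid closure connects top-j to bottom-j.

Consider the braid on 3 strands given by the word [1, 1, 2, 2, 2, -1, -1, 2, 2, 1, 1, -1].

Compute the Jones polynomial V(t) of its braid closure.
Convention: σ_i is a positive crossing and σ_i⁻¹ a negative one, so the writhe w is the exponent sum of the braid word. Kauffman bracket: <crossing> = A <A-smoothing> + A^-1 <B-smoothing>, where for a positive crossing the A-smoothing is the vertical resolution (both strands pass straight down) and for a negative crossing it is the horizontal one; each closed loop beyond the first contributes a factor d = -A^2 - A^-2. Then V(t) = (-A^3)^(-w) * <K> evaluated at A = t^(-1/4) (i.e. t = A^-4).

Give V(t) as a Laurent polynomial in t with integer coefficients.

t^10 - 3*t^9 + 5*t^8 - 7*t^7 + 7*t^6 - 7*t^5 + 6*t^4 - 3*t^3 + 2*t^2

Derivation:
The presented braid s1 s1 s2 s2 s2 s1^-1 s1^-1 s2 s2 s1 s1 s1^-1 on 3 strands reduces by inverse Markov moves (closure unchanged at each step):
  Deconjugate: the word is γ·β·γ⁻¹ with γ = s1 (prefix) and γ⁻¹ = s1^-1 (suffix); strip both.
Reduced to β = s1 s2 s2 s2 s1^-1 s1^-1 s2 s2 s1 s1 on 3 strands, 10 crossings.
Compute on β:
Braid: s1 s2 s2 s2 s1^-1 s1^-1 s2 s2 s1 s1 on 3 strands, 10 crossings.
Writhe w = (#positive) - (#negative) = 8 - 2 = 6.
Computing the Kauffman bracket via state sum. There are 2^10 = 1024 states.
Smooth each crossing (0=||, 1=⌣⌢); contribution A^(Σ sign_k(1-2s_k)) * d^(L-1).
Tabulate the states by total A-exponent and number of loops L (A-exp: L × count):
  A^10: L=3 ×1
  A^8: L=2 ×7, L=4 ×3
  A^6: L=1 ×10, L=3 ×32, L=5 ×3
  A^4: L=2 ×76, L=4 ×43, L=6 ×1
  A^2: L=1 ×51, L=3 ×132, L=5 ×27
  A^0: L=2 ×135, L=4 ×109, L=6 ×8
  A^-2: L=3 ×161, L=5 ×48, L=7 ×1
  A^-4: L=4 ×109, L=6 ×11
  A^-6: L=5 ×44, L=7 ×1
  A^-8: L=6 ×10
  A^-10: L=7 ×1
Each group contributes A^e * Σ count * d^(L-1):
Powers of d = -A^2 - A^-2: d^2 = A^4 + 2 + A^-4; d^3 = -A^6 - 3*A^2 - 3*A^-2 - A^-6; d^4 = A^8 + 4*A^4 + 6 + 4*A^-4 + A^-8; d^5 = -A^10 - 5*A^6 - 10*A^2 - 10*A^-2 - 5*A^-6 - A^-10; d^6 = A^12 + 6*A^8 + 15*A^4 + 20 + 15*A^-4 + 6*A^-8 + A^-12.
  A^10 * (d^2) = A^14 + 2*A^10 + A^6
  A^8 * (7*d + 3*d^3) = -3*A^14 - 16*A^10 - 16*A^6 - 3*A^2
  A^6 * (10 + 32*d^2 + 3*d^4) = 3*A^14 + 44*A^10 + 92*A^6 + 44*A^2 + 3*A^-2
  A^4 * (76*d + 43*d^3 + d^5) = -A^14 - 48*A^10 - 215*A^6 - 215*A^2 - 48*A^-2 - A^-6
  A^2 * (51 + 132*d^2 + 27*d^4) = 27*A^10 + 240*A^6 + 477*A^2 + 240*A^-2 + 27*A^-6
  A^0 * (135*d + 109*d^3 + 8*d^5) = -8*A^10 - 149*A^6 - 542*A^2 - 542*A^-2 - 149*A^-6 - 8*A^-10
  A^-2 * (161*d^2 + 48*d^4 + d^6) = A^10 + 54*A^6 + 368*A^2 + 630*A^-2 + 368*A^-6 + 54*A^-10 + A^-14
  A^-4 * (109*d^3 + 11*d^5) = -11*A^6 - 164*A^2 - 437*A^-2 - 437*A^-6 - 164*A^-10 - 11*A^-14
  A^-6 * (44*d^4 + d^6) = A^6 + 50*A^2 + 191*A^-2 + 284*A^-6 + 191*A^-10 + 50*A^-14 + A^-18
  A^-8 * (10*d^5) = -10*A^2 - 50*A^-2 - 100*A^-6 - 100*A^-10 - 50*A^-14 - 10*A^-18
  A^-10 * (d^6) = A^2 + 6*A^-2 + 15*A^-6 + 20*A^-10 + 15*A^-14 + 6*A^-18 + A^-22
Summing the groups: <K> = 2*A^10 - 3*A^6 + 6*A^2 - 7*A^-2 + 7*A^-6 - 7*A^-10 + 5*A^-14 - 3*A^-18 + A^-22
Normalise by the writhe: (-A^3)^(-w) = (-A^3)^(-6) = A^-18, so f(A) = A^-18 * <K> = 2*A^-8 - 3*A^-12 + 6*A^-16 - 7*A^-20 + 7*A^-24 - 7*A^-28 + 5*A^-32 - 3*A^-36 + A^-40.
Substitute A = t^(-1/4), i.e. A^e → t^(-e/4): V(t) = t^10 - 3*t^9 + 5*t^8 - 7*t^7 + 7*t^6 - 7*t^5 + 6*t^4 - 3*t^3 + 2*t^2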